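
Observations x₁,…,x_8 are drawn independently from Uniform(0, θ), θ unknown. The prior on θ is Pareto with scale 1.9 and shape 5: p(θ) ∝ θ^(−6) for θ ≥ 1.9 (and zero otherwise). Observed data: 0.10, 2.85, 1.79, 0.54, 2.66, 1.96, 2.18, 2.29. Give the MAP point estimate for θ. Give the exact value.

The Uniform(0, θ) likelihood is θ^(−n) for θ ≥ max(xᵢ), zero otherwise. Here max(xᵢ) = 2.85.
Posterior ∝ θ^(−6) · θ^(−8) = θ^(−14) on θ ≥ max(1.9, 2.85) = 2.85.
This density is strictly decreasing in θ, so the posterior mode lies at the lower boundary of the support.

θ̂_MAP = 2.85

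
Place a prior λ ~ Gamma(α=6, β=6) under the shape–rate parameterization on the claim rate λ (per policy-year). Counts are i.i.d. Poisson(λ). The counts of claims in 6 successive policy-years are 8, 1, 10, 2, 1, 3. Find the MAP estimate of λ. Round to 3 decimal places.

λ̂_MAP = 2.500

Σxᵢ = 8+1+10+2+1+3 = 25, with n = 6.
Posterior ∝ λ^5e^(−6λ) · λ^25e^(−6λ) = λ^30e^(−12λ), i.e. Gamma(shape=31, rate=12).
The mode of a Gamma(a, b) with a ≥ 1 (shape–rate) is (a−1)/b = 30/12 ≈ 2.500.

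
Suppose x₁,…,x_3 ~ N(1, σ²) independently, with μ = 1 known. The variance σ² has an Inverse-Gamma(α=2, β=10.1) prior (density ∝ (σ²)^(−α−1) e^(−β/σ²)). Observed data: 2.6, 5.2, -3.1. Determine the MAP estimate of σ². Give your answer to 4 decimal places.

σ̂²_MAP = 6.3567

Sum of squared deviations about the known mean: SS = (2.6−1)² + (5.2−1)² + (-3.1−1)² = 37.01.
The Normal likelihood contributes (σ²)^(−n/2) exp(−SS/(2σ²)), so the posterior is Inverse-Gamma(α + n/2, β + SS/2) = Inverse-Gamma(3.5, 28.605).
The mode of Inverse-Gamma(a, b) is b/(a+1) = 28.605/4.5 ≈ 6.3567.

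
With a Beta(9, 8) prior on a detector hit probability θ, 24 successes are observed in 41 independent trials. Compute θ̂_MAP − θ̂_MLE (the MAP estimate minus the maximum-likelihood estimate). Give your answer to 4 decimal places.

MAP − MLE = -0.0139

Posterior is Beta(33, 25); MAP = (33−1)/(58−2) = 32/56 ≈ 0.57143.
MLE ignores the prior: θ̂_MLE = k/n = 24/41 ≈ 0.58537.
Difference = 32/56 − 24/41 = -4/287 ≈ -0.0139.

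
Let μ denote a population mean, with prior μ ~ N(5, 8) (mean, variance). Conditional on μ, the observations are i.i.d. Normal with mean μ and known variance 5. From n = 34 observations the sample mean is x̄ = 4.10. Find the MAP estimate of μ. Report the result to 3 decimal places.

μ̂_MAP = 4.116

n = 34, x̄ = 4.10.
For a Normal prior and Normal likelihood with known variance, the posterior is Normal; its mode equals its mean, the precision-weighted average.
Prior precision 1/σ₀² = 1/8 = 0.125; data precision n/σ² = 34/5 = 6.8.
μ̂ = (0.125·5 + 6.8·4.1) / (0.125 + 6.8) = 28.505/6.925 = 5701/1385 ≈ 4.116.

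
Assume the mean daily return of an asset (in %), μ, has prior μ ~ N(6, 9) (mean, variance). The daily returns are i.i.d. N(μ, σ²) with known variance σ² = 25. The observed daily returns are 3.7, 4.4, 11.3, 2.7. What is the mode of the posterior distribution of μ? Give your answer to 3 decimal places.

n = 4; x̄ = (3.7 + 4.4 + 11.3 + 2.7)/4 = 22.1/4 = 5.525.
For a Normal prior and Normal likelihood with known variance, the posterior is Normal; its mode equals its mean, the precision-weighted average.
Prior precision 1/σ₀² = 1/9; data precision n/σ² = 4/25 = 0.16.
μ̂ = ((1/9)·6 + 0.16·5.525) / (1/9 + 0.16) = (1163/750)/(61/225) = 3489/610 ≈ 5.720.

μ̂_MAP = 5.720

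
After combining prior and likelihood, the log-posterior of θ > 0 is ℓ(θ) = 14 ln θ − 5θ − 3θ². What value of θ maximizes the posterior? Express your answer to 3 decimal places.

ℓ'(θ) = 14/θ − 5 − 6θ. Setting this to zero and multiplying by θ: 6θ² + 5θ − 14 = 0.
θ = (−5 + √(5² + 4·6·14)) / (2·6) = (−5 + √361) / 12 = (−5 + 19)/12 = 7/6.
ℓ''(θ) = −14/θ² − 6 < 0, confirming a maximum.

θ̂_MAP = 1.167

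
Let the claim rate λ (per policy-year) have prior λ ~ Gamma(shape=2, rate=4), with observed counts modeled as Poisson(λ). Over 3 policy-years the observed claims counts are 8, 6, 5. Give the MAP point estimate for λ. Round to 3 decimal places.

λ̂_MAP = 2.857

Σxᵢ = 8+6+5 = 19, with n = 3.
Posterior ∝ λe^(−4λ) · λ^19e^(−3λ) = λ^20e^(−7λ), i.e. Gamma(shape=21, rate=7).
The mode of a Gamma(a, b) with a ≥ 1 (shape–rate) is (a−1)/b = 20/7 ≈ 2.857.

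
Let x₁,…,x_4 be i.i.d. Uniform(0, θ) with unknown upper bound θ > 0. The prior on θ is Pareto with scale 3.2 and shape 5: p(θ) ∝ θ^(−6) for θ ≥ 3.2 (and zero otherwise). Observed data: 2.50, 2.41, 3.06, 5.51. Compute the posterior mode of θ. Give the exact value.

θ̂_MAP = 5.51

The Uniform(0, θ) likelihood is θ^(−n) for θ ≥ max(xᵢ), zero otherwise. Here max(xᵢ) = 5.51.
Posterior ∝ θ^(−6) · θ^(−4) = θ^(−10) on θ ≥ max(3.2, 5.51) = 5.51.
This density is strictly decreasing in θ, so the posterior mode lies at the lower boundary of the support.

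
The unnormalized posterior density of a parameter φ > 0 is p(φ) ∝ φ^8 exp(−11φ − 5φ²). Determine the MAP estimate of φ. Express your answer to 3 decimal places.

ℓ'(φ) = 8/φ − 11 − 10φ. Setting this to zero and multiplying by φ: 10φ² + 11φ − 8 = 0.
φ = (−11 + √(11² + 4·10·8)) / (2·10) = (−11 + √441) / 20 = (−11 + 21)/20 = 1/2.
ℓ''(φ) = −8/φ² − 10 < 0, confirming a maximum.

φ̂_MAP = 0.500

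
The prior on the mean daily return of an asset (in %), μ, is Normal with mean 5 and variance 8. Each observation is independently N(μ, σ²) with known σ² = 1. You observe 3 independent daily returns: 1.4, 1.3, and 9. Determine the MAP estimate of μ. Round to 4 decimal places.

μ̂_MAP = 3.9440

n = 3; x̄ = (1.4 + 1.3 + 9)/3 = 11.7/3 = 3.9.
For a Normal prior and Normal likelihood with known variance, the posterior is Normal; its mode equals its mean, the precision-weighted average.
Prior precision 1/σ₀² = 1/8 = 0.125; data precision n/σ² = 3/1 = 3.
μ̂ = (0.125·5 + 3·3.9) / (0.125 + 3) = 12.325/3.125 = 3.9440.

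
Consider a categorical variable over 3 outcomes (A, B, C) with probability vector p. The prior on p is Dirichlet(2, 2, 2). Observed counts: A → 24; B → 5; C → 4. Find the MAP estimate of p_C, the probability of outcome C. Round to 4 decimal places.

The posterior is Dirichlet(αᵢ + nᵢ) = Dirichlet(26, 7, 6).
For a Dirichlet(a₁,…,a_K) with all aᵢ > 1, the mode has j-th component (aⱼ − 1)/(Σaᵢ − K).
Here Σaᵢ = 39 and K = 3, so p_C = (6 − 1)/(39 − 3) = 5/36 ≈ 0.1389.

MAP estimate of p_C = 0.1389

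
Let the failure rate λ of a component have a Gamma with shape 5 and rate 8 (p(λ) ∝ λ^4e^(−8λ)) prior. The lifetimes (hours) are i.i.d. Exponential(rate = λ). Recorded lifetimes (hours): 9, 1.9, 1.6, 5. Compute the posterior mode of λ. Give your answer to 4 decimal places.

λ̂_MAP = 0.3137

The Exponential(rate=λ) likelihood is ∝ λ^n e^(−λΣtᵢ). Here n = 4 and Σtᵢ = 9 + 1.9 + 1.6 + 5 = 17.5.
Posterior ∝ λ^4e^(−8λ) · λ^4e^(−17.5λ) = λ^8e^(−25.5λ), i.e. Gamma(9, 25.5).
Mode = (a−1)/b = 8/25.5 ≈ 0.3137.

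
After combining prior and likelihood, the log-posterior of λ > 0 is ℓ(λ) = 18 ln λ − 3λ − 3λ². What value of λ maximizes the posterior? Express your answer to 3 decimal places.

λ̂_MAP = 1.500

ℓ'(λ) = 18/λ − 3 − 6λ. Setting this to zero and multiplying by λ: 6λ² + 3λ − 18 = 0.
λ = (−3 + √(3² + 4·6·18)) / (2·6) = (−3 + √441) / 12 = (−3 + 21)/12 = 3/2.
ℓ''(λ) = −18/λ² − 6 < 0, confirming a maximum.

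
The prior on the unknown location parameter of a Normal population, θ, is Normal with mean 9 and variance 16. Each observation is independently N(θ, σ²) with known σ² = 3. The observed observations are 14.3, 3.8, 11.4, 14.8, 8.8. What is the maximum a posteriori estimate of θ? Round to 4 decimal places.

n = 5; x̄ = (14.3 + 3.8 + 11.4 + 14.8 + 8.8)/5 = 53.1/5 = 10.62.
For a Normal prior and Normal likelihood with known variance, the posterior is Normal; its mode equals its mean, the precision-weighted average.
Prior precision 1/σ₀² = 1/16 = 0.0625; data precision n/σ² = 5/3.
θ̂ = (0.0625·9 + (5/3)·10.62) / (0.0625 + 5/3) = 18.2625/(83/48) = 4383/415 ≈ 10.5614.

θ̂_MAP = 10.5614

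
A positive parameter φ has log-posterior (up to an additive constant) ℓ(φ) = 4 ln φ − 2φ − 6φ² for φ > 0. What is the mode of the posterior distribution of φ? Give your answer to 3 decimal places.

φ̂_MAP = 0.500

ℓ'(φ) = 4/φ − 2 − 12φ. Setting this to zero and multiplying by φ: 12φ² + 2φ − 4 = 0.
φ = (−2 + √(2² + 4·12·4)) / (2·12) = (−2 + √196) / 24 = (−2 + 14)/24 = 1/2.
ℓ''(φ) = −4/φ² − 12 < 0, confirming a maximum.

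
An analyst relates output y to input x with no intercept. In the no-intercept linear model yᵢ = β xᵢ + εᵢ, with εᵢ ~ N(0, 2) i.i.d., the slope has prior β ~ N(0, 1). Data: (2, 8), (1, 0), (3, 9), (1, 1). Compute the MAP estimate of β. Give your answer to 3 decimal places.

log p(β | y) = −Σ(yᵢ − βxᵢ)²/(2·2) − β²/(2·1) + const.
Setting the derivative to zero: Σxᵢ(yᵢ − βxᵢ)/2 − β/1 = 0, so β = Σxᵢyᵢ / (Σxᵢ² + σ²/τ²).
Σxᵢyᵢ = 2·8 + 1·0 + 3·9 + 1·1 = 44; Σxᵢ² = 15; σ²/τ² = 2.
β̂_MAP = 44 / (15 + 2) = 44/17 ≈ 2.588.

β̂_MAP = 2.588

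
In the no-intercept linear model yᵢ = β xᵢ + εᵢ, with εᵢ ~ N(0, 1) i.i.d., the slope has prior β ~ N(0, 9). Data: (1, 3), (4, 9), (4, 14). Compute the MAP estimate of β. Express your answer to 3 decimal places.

log p(β | y) = −Σ(yᵢ − βxᵢ)²/(2·1) − β²/(2·9) + const.
Setting the derivative to zero: Σxᵢ(yᵢ − βxᵢ)/1 − β/9 = 0, so β = Σxᵢyᵢ / (Σxᵢ² + σ²/τ²).
Σxᵢyᵢ = 1·3 + 4·9 + 4·14 = 95; Σxᵢ² = 33; σ²/τ² = 1/9.
β̂_MAP = 95 / (33 + 1/9) = 95/(298/9) = 855/298 ≈ 2.869.

β̂_MAP = 2.869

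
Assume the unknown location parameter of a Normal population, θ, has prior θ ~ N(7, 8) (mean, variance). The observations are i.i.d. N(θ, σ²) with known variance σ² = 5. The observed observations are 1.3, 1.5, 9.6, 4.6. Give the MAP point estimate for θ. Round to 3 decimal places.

θ̂_MAP = 4.622

n = 4; x̄ = (1.3 + 1.5 + 9.6 + 4.6)/4 = 17/4 = 4.25.
For a Normal prior and Normal likelihood with known variance, the posterior is Normal; its mode equals its mean, the precision-weighted average.
Prior precision 1/σ₀² = 1/8 = 0.125; data precision n/σ² = 4/5 = 0.8.
θ̂ = (0.125·7 + 0.8·4.25) / (0.125 + 0.8) = 4.275/0.925 = 171/37 ≈ 4.622.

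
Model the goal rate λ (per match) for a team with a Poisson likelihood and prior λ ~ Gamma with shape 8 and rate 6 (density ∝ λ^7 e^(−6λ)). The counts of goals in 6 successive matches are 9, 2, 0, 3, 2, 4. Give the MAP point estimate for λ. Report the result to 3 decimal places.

Σxᵢ = 9+2+0+3+2+4 = 20, with n = 6.
Posterior ∝ λ^7e^(−6λ) · λ^20e^(−6λ) = λ^27e^(−12λ), i.e. Gamma(shape=28, rate=12).
The mode of a Gamma(a, b) with a ≥ 1 (shape–rate) is (a−1)/b = 27/12 ≈ 2.250.

λ̂_MAP = 2.250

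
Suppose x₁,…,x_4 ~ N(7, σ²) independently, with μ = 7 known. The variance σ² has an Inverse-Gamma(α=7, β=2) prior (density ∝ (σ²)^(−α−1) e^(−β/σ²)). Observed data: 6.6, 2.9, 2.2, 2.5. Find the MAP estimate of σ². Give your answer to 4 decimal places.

σ̂²_MAP = 3.2130

Sum of squared deviations about the known mean: SS = (6.6−7)² + (2.9−7)² + (2.2−7)² + (2.5−7)² = 60.26.
The Normal likelihood contributes (σ²)^(−n/2) exp(−SS/(2σ²)), so the posterior is Inverse-Gamma(α + n/2, β + SS/2) = Inverse-Gamma(9, 32.13).
The mode of Inverse-Gamma(a, b) is b/(a+1) = 32.13/10 ≈ 3.2130.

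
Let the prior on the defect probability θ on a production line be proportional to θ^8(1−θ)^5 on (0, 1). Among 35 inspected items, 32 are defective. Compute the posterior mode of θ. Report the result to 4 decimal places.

θ̂_MAP = 0.8333

The prior density ∝ θ^8(1−θ)^5 is the kernel of Beta(9, 6).
Data: 32 successes in 35 trials. The binomial likelihood contributes θ^32(1−θ)^3, so the posterior is Beta(9+32, 6+3) = Beta(41, 9).
For Beta(a, b) with a, b > 1 the mode is (a−1)/(a+b−2) = 40/48 ≈ 0.8333.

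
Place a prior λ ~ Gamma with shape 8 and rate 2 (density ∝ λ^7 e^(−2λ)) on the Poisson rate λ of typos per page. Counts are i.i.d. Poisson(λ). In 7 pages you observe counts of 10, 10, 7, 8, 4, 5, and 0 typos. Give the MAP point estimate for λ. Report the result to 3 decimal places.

Σxᵢ = 10+10+7+8+4+5+0 = 44, with n = 7.
Posterior ∝ λ^7e^(−2λ) · λ^44e^(−7λ) = λ^51e^(−9λ), i.e. Gamma(shape=52, rate=9).
The mode of a Gamma(a, b) with a ≥ 1 (shape–rate) is (a−1)/b = 51/9 ≈ 5.667.

λ̂_MAP = 5.667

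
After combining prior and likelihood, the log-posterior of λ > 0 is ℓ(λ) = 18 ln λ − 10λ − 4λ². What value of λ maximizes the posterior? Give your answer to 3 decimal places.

ℓ'(λ) = 18/λ − 10 − 8λ. Setting this to zero and multiplying by λ: 8λ² + 10λ − 18 = 0.
λ = (−10 + √(10² + 4·8·18)) / (2·8) = (−10 + √676) / 16 = (−10 + 26)/16 = 1.
ℓ''(λ) = −18/λ² − 8 < 0, confirming a maximum.

λ̂_MAP = 1.000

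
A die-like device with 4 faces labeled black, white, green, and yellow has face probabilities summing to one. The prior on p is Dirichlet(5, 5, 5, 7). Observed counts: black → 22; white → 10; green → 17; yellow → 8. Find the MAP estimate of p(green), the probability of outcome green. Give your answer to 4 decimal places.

MAP estimate of p(green) = 0.2800

The posterior is Dirichlet(αᵢ + nᵢ) = Dirichlet(27, 15, 22, 15).
For a Dirichlet(a₁,…,a_K) with all aᵢ > 1, the mode has j-th component (aⱼ − 1)/(Σaᵢ − K).
Here Σaᵢ = 79 and K = 4, so p(green) = (22 − 1)/(79 − 4) = 21/75 ≈ 0.2800.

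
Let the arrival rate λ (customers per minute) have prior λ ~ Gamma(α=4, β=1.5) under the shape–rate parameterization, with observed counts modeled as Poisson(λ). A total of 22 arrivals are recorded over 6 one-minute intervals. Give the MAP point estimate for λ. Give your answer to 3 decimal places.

Σxᵢ = 22, n = 6.
Posterior ∝ λ^3e^(−1.5λ) · λ^22e^(−6λ) = λ^25e^(−7.5λ), i.e. Gamma(shape=26, rate=7.5).
The mode of a Gamma(a, b) with a ≥ 1 (shape–rate) is (a−1)/b = 25/7.5 ≈ 3.333.

λ̂_MAP = 3.333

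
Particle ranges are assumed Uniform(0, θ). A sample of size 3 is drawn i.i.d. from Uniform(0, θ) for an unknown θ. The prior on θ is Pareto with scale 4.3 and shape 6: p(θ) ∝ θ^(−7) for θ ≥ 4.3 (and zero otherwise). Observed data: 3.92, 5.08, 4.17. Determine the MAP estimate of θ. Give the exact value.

The Uniform(0, θ) likelihood is θ^(−n) for θ ≥ max(xᵢ), zero otherwise. Here max(xᵢ) = 5.08.
Posterior ∝ θ^(−7) · θ^(−3) = θ^(−10) on θ ≥ max(4.3, 5.08) = 5.08.
This density is strictly decreasing in θ, so the posterior mode lies at the lower boundary of the support.

θ̂_MAP = 5.08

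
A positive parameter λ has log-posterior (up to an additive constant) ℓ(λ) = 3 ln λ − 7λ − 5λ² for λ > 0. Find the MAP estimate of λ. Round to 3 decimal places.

λ̂_MAP = 0.300

ℓ'(λ) = 3/λ − 7 − 10λ. Setting this to zero and multiplying by λ: 10λ² + 7λ − 3 = 0.
λ = (−7 + √(7² + 4·10·3)) / (2·10) = (−7 + √169) / 20 = (−7 + 13)/20 = 3/10.
ℓ''(λ) = −3/λ² − 10 < 0, confirming a maximum.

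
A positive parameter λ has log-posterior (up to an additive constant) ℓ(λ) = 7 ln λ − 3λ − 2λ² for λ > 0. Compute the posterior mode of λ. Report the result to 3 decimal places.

λ̂_MAP = 1.000

ℓ'(λ) = 7/λ − 3 − 4λ. Setting this to zero and multiplying by λ: 4λ² + 3λ − 7 = 0.
λ = (−3 + √(3² + 4·4·7)) / (2·4) = (−3 + √121) / 8 = (−3 + 11)/8 = 1.
ℓ''(λ) = −7/λ² − 4 < 0, confirming a maximum.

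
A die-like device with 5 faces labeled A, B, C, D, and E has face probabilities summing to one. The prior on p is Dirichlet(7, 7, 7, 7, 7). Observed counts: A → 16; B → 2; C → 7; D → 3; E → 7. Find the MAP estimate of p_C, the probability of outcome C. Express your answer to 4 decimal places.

The posterior is Dirichlet(αᵢ + nᵢ) = Dirichlet(23, 9, 14, 10, 14).
For a Dirichlet(a₁,…,a_K) with all aᵢ > 1, the mode has j-th component (aⱼ − 1)/(Σaᵢ − K).
Here Σaᵢ = 70 and K = 5, so p_C = (14 − 1)/(70 − 5) = 13/65 ≈ 0.2000.

MAP estimate of p_C = 0.2000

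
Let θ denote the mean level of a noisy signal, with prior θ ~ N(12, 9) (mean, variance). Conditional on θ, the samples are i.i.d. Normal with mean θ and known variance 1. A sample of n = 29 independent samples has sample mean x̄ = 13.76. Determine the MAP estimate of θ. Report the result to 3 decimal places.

n = 29, x̄ = 13.76.
For a Normal prior and Normal likelihood with known variance, the posterior is Normal; its mode equals its mean, the precision-weighted average.
Prior precision 1/σ₀² = 1/9; data precision n/σ² = 29/1 = 29.
θ̂ = ((1/9)·12 + 29·13.76) / (1/9 + 29) = (30028/75)/(262/9) = 45042/3275 ≈ 13.753.

θ̂_MAP = 13.753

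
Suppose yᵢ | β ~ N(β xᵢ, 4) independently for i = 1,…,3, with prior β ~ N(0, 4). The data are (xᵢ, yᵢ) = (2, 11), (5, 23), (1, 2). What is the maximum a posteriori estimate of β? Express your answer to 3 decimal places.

β̂_MAP = 4.484

log p(β | y) = −Σ(yᵢ − βxᵢ)²/(2·4) − β²/(2·4) + const.
Setting the derivative to zero: Σxᵢ(yᵢ − βxᵢ)/4 − β/4 = 0, so β = Σxᵢyᵢ / (Σxᵢ² + σ²/τ²).
Σxᵢyᵢ = 2·11 + 5·23 + 1·2 = 139; Σxᵢ² = 30; σ²/τ² = 1.
β̂_MAP = 139 / (30 + 1) = 139/31 ≈ 4.484.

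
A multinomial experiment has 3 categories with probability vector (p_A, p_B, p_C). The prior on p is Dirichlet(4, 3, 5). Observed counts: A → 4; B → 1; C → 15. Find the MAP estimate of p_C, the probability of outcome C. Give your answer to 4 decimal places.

MAP estimate of p_C = 0.6552

The posterior is Dirichlet(αᵢ + nᵢ) = Dirichlet(8, 4, 20).
For a Dirichlet(a₁,…,a_K) with all aᵢ > 1, the mode has j-th component (aⱼ − 1)/(Σaᵢ − K).
Here Σaᵢ = 32 and K = 3, so p_C = (20 − 1)/(32 − 3) = 19/29 ≈ 0.6552.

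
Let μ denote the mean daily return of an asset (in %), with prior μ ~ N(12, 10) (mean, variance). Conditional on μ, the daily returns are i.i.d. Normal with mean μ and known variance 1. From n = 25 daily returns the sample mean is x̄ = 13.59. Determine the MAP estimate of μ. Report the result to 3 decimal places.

μ̂_MAP = 13.584

n = 25, x̄ = 13.59.
For a Normal prior and Normal likelihood with known variance, the posterior is Normal; its mode equals its mean, the precision-weighted average.
Prior precision 1/σ₀² = 1/10 = 0.1; data precision n/σ² = 25/1 = 25.
μ̂ = (0.1·12 + 25·13.59) / (0.1 + 25) = 340.95/25.1 = 6819/502 ≈ 13.584.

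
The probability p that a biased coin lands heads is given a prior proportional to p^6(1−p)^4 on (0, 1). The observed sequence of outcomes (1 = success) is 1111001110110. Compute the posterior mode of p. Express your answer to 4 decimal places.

The prior density ∝ p^6(1−p)^4 is the kernel of Beta(7, 5).
Data: 9 successes in 13 trials (from the sequence). The binomial likelihood contributes p^9(1−p)^4, so the posterior is Beta(7+9, 5+4) = Beta(16, 9).
For Beta(a, b) with a, b > 1 the mode is (a−1)/(a+b−2) = 15/23 ≈ 0.6522.

p̂_MAP = 0.6522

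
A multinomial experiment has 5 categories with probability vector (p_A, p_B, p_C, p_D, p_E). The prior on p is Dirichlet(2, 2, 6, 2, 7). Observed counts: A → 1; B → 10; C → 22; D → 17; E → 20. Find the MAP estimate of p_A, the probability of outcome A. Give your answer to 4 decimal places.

MAP estimate of p_A = 0.0238

The posterior is Dirichlet(αᵢ + nᵢ) = Dirichlet(3, 12, 28, 19, 27).
For a Dirichlet(a₁,…,a_K) with all aᵢ > 1, the mode has j-th component (aⱼ − 1)/(Σaᵢ − K).
Here Σaᵢ = 89 and K = 5, so p_A = (3 − 1)/(89 − 5) = 2/84 ≈ 0.0238.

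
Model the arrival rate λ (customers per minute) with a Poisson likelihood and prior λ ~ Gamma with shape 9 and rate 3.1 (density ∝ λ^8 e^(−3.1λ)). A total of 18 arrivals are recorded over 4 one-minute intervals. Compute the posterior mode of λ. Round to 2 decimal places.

Σxᵢ = 18, n = 4.
Posterior ∝ λ^8e^(−3.1λ) · λ^18e^(−4λ) = λ^26e^(−7.1λ), i.e. Gamma(shape=27, rate=7.1).
The mode of a Gamma(a, b) with a ≥ 1 (shape–rate) is (a−1)/b = 26/7.1 ≈ 3.66.

λ̂_MAP = 3.66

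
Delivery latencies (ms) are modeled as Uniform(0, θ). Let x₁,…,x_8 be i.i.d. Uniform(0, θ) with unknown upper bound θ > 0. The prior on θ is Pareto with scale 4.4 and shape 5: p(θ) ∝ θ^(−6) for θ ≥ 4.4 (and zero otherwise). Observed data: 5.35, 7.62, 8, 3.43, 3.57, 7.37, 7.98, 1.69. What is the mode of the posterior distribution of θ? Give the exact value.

The Uniform(0, θ) likelihood is θ^(−n) for θ ≥ max(xᵢ), zero otherwise. Here max(xᵢ) = 8.
Posterior ∝ θ^(−6) · θ^(−8) = θ^(−14) on θ ≥ max(4.4, 8) = 8.
This density is strictly decreasing in θ, so the posterior mode lies at the lower boundary of the support.

θ̂_MAP = 8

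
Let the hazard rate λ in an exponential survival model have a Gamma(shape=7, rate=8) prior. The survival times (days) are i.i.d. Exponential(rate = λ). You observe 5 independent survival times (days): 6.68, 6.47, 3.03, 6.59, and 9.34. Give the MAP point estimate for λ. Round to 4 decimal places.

λ̂_MAP = 0.2742

The Exponential(rate=λ) likelihood is ∝ λ^n e^(−λΣtᵢ). Here n = 5 and Σtᵢ = 6.68 + 6.47 + 3.03 + 6.59 + 9.34 = 32.11.
Posterior ∝ λ^6e^(−8λ) · λ^5e^(−32.11λ) = λ^11e^(−40.11λ), i.e. Gamma(12, 40.11).
Mode = (a−1)/b = 11/40.11 ≈ 0.2742.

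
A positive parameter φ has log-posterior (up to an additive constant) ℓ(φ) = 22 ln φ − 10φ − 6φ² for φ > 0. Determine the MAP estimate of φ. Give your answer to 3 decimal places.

φ̂_MAP = 1.000

ℓ'(φ) = 22/φ − 10 − 12φ. Setting this to zero and multiplying by φ: 12φ² + 10φ − 22 = 0.
φ = (−10 + √(10² + 4·12·22)) / (2·12) = (−10 + √1156) / 24 = (−10 + 34)/24 = 1.
ℓ''(φ) = −22/φ² − 12 < 0, confirming a maximum.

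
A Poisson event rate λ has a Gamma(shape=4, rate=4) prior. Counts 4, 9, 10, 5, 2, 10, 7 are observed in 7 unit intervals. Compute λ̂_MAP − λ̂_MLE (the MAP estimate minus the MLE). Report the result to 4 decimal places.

Σxᵢ = 47. Posterior is Gamma(51, 11); MAP = (51−1)/11 = 50/11 ≈ 4.54545.
MLE = x̄ = 47/7 ≈ 6.71429.
Difference = 50/11 − 47/7 = -167/77 ≈ -2.1688.

MAP − MLE = -2.1688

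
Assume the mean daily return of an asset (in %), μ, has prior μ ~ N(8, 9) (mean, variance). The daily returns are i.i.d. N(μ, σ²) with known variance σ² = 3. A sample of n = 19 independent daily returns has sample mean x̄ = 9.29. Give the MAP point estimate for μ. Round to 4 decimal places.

μ̂_MAP = 9.2678

n = 19, x̄ = 9.29.
For a Normal prior and Normal likelihood with known variance, the posterior is Normal; its mode equals its mean, the precision-weighted average.
Prior precision 1/σ₀² = 1/9; data precision n/σ² = 19/3.
μ̂ = ((1/9)·8 + (19/3)·9.29) / (1/9 + 19/3) = (53753/900)/(58/9) = 53753/5800 ≈ 9.2678.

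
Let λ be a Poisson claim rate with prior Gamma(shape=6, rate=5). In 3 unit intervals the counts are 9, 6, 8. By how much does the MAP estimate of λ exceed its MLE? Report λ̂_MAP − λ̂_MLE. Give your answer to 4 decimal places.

Σxᵢ = 23. Posterior is Gamma(29, 8); MAP = (29−1)/8 = 28/8 ≈ 3.50000.
MLE = x̄ = 23/3 ≈ 7.66667.
Difference = 28/8 − 23/3 = -25/6 ≈ -4.1667.

MAP − MLE = -4.1667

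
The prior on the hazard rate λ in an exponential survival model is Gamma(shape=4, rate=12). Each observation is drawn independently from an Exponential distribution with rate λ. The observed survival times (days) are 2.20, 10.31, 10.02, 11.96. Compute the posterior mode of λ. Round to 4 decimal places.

The Exponential(rate=λ) likelihood is ∝ λ^n e^(−λΣtᵢ). Here n = 4 and Σtᵢ = 2.20 + 10.31 + 10.02 + 11.96 = 34.49.
Posterior ∝ λ^3e^(−12λ) · λ^4e^(−34.49λ) = λ^7e^(−46.49λ), i.e. Gamma(8, 46.49).
Mode = (a−1)/b = 7/46.49 ≈ 0.1506.

λ̂_MAP = 0.1506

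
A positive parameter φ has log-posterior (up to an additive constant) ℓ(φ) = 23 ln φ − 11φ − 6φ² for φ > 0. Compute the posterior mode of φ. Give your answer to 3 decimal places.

ℓ'(φ) = 23/φ − 11 − 12φ. Setting this to zero and multiplying by φ: 12φ² + 11φ − 23 = 0.
φ = (−11 + √(11² + 4·12·23)) / (2·12) = (−11 + √1225) / 24 = (−11 + 35)/24 = 1.
ℓ''(φ) = −23/φ² − 12 < 0, confirming a maximum.

φ̂_MAP = 1.000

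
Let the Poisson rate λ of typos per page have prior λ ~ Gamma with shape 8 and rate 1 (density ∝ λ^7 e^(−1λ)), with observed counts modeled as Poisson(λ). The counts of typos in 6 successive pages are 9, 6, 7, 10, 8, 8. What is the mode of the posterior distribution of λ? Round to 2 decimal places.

Σxᵢ = 9+6+7+10+8+8 = 48, with n = 6.
Posterior ∝ λ^7e^(−1λ) · λ^48e^(−6λ) = λ^55e^(−7λ), i.e. Gamma(shape=56, rate=7).
The mode of a Gamma(a, b) with a ≥ 1 (shape–rate) is (a−1)/b = 55/7 ≈ 7.86.

λ̂_MAP = 7.86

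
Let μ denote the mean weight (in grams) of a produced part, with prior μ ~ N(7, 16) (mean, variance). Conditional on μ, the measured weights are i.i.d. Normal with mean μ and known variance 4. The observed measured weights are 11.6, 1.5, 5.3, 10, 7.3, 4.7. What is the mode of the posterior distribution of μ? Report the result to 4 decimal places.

μ̂_MAP = 6.7440

n = 6; x̄ = (11.6 + 1.5 + 5.3 + 10 + 7.3 + 4.7)/6 = 40.4/6 = 101/15 ≈ 6.7333.
For a Normal prior and Normal likelihood with known variance, the posterior is Normal; its mode equals its mean, the precision-weighted average.
Prior precision 1/σ₀² = 1/16 = 0.0625; data precision n/σ² = 6/4 = 1.5.
μ̂ = (0.0625·7 + 1.5·(101/15)) / (0.0625 + 1.5) = 10.5375/1.5625 = 6.7440.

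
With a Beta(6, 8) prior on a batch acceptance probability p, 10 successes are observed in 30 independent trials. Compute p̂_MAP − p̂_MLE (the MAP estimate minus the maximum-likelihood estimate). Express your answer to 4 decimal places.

Posterior is Beta(16, 28); MAP = (16−1)/(44−2) = 15/42 ≈ 0.35714.
MLE ignores the prior: p̂_MLE = k/n = 10/30 ≈ 0.33333.
Difference = 15/42 − 10/30 = 1/42 ≈ 0.0238.

MAP − MLE = 0.0238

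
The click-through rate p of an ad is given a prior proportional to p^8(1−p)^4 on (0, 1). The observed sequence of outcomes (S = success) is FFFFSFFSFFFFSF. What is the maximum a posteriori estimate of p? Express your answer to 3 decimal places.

p̂_MAP = 0.423

The prior density ∝ p^8(1−p)^4 is the kernel of Beta(9, 5).
Data: 3 successes in 14 trials (from the sequence). The binomial likelihood contributes p^3(1−p)^11, so the posterior is Beta(9+3, 5+11) = Beta(12, 16).
For Beta(a, b) with a, b > 1 the mode is (a−1)/(a+b−2) = 11/26 ≈ 0.423.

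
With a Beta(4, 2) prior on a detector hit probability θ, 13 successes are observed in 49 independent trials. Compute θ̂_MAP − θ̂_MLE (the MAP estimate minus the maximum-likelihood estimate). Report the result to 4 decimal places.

Posterior is Beta(17, 38); MAP = (17−1)/(55−2) = 16/53 ≈ 0.30189.
MLE ignores the prior: θ̂_MLE = k/n = 13/49 ≈ 0.26531.
Difference = 16/53 − 13/49 = 95/2597 ≈ 0.0366.

MAP − MLE = 0.0366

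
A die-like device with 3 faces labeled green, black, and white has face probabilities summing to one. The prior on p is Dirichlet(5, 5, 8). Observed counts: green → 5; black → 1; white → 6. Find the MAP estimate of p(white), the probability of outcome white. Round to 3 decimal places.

The posterior is Dirichlet(αᵢ + nᵢ) = Dirichlet(10, 6, 14).
For a Dirichlet(a₁,…,a_K) with all aᵢ > 1, the mode has j-th component (aⱼ − 1)/(Σaᵢ − K).
Here Σaᵢ = 30 and K = 3, so p(white) = (14 − 1)/(30 − 3) = 13/27 ≈ 0.481.

MAP estimate of p(white) = 0.481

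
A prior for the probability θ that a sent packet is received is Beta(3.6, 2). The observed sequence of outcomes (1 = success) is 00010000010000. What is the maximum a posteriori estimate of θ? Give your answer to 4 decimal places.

Prior: Beta(3.6, 2).
Data: 2 successes in 14 trials (from the sequence). The binomial likelihood contributes θ^2(1−θ)^12, so the posterior is Beta(3.6+2, 2+12) = Beta(5.6, 14).
For Beta(a, b) with a, b > 1 the mode is (a−1)/(a+b−2) = 4.6/17.6 ≈ 0.2614.

θ̂_MAP = 0.2614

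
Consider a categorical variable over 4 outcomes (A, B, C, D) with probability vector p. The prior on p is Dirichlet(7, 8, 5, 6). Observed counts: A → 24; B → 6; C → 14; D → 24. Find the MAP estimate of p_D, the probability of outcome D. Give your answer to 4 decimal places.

The posterior is Dirichlet(αᵢ + nᵢ) = Dirichlet(31, 14, 19, 30).
For a Dirichlet(a₁,…,a_K) with all aᵢ > 1, the mode has j-th component (aⱼ − 1)/(Σaᵢ − K).
Here Σaᵢ = 94 and K = 4, so p_D = (30 − 1)/(94 − 4) = 29/90 ≈ 0.3222.

MAP estimate of p_D = 0.3222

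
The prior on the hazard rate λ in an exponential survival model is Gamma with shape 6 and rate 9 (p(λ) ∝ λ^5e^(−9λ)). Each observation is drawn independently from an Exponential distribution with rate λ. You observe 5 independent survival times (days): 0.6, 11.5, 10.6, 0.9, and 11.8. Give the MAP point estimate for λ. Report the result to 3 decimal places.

The Exponential(rate=λ) likelihood is ∝ λ^n e^(−λΣtᵢ). Here n = 5 and Σtᵢ = 0.6 + 11.5 + 10.6 + 0.9 + 11.8 = 35.4.
Posterior ∝ λ^5e^(−9λ) · λ^5e^(−35.4λ) = λ^10e^(−44.4λ), i.e. Gamma(11, 44.4).
Mode = (a−1)/b = 10/44.4 ≈ 0.225.

λ̂_MAP = 0.225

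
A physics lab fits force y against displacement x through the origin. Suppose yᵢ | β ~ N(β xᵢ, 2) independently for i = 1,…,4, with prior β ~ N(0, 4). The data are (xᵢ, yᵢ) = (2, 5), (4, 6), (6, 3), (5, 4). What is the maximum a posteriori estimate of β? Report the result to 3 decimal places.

log p(β | y) = −Σ(yᵢ − βxᵢ)²/(2·2) − β²/(2·4) + const.
Setting the derivative to zero: Σxᵢ(yᵢ − βxᵢ)/2 − β/4 = 0, so β = Σxᵢyᵢ / (Σxᵢ² + σ²/τ²).
Σxᵢyᵢ = 2·5 + 4·6 + 6·3 + 5·4 = 72; Σxᵢ² = 81; σ²/τ² = 0.5.
β̂_MAP = 72 / (81 + 0.5) = 72/81.5 ≈ 0.883.

β̂_MAP = 0.883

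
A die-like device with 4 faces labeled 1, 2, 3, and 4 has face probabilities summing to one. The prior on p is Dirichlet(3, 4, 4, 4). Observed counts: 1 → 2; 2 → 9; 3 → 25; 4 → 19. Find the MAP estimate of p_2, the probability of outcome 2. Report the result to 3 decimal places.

MAP estimate: 0.182

The posterior is Dirichlet(αᵢ + nᵢ) = Dirichlet(5, 13, 29, 23).
For a Dirichlet(a₁,…,a_K) with all aᵢ > 1, the mode has j-th component (aⱼ − 1)/(Σaᵢ − K).
Here Σaᵢ = 70 and K = 4, so p_2 = (13 − 1)/(70 − 4) = 12/66 ≈ 0.182.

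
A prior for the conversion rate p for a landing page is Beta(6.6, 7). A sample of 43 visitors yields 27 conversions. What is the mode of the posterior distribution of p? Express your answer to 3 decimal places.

p̂_MAP = 0.597

Prior: Beta(6.6, 7).
Data: 27 successes in 43 trials. The binomial likelihood contributes p^27(1−p)^16, so the posterior is Beta(6.6+27, 7+16) = Beta(33.6, 23).
For Beta(a, b) with a, b > 1 the mode is (a−1)/(a+b−2) = 32.6/54.6 ≈ 0.597.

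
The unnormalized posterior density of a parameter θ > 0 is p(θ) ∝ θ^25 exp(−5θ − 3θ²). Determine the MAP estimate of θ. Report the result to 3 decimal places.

ℓ'(θ) = 25/θ − 5 − 6θ. Setting this to zero and multiplying by θ: 6θ² + 5θ − 25 = 0.
θ = (−5 + √(5² + 4·6·25)) / (2·6) = (−5 + √625) / 12 = (−5 + 25)/12 = 5/3.
ℓ''(θ) = −25/θ² − 6 < 0, confirming a maximum.

θ̂_MAP = 1.667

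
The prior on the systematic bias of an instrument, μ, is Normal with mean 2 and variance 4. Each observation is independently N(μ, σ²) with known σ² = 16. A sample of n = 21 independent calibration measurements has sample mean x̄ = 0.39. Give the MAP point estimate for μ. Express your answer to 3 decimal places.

n = 21, x̄ = 0.39.
For a Normal prior and Normal likelihood with known variance, the posterior is Normal; its mode equals its mean, the precision-weighted average.
Prior precision 1/σ₀² = 1/4 = 0.25; data precision n/σ² = 21/16 = 1.3125.
μ̂ = (0.25·2 + 1.3125·0.39) / (0.25 + 1.3125) = 1.011875/1.5625 = 0.6476 ≈ 0.648.

μ̂_MAP = 0.648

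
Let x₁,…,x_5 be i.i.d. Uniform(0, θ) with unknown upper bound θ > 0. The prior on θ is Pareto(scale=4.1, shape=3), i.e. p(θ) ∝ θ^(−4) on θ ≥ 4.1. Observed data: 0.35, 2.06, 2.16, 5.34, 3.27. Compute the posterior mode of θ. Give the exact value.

θ̂_MAP = 5.34

The Uniform(0, θ) likelihood is θ^(−n) for θ ≥ max(xᵢ), zero otherwise. Here max(xᵢ) = 5.34.
Posterior ∝ θ^(−4) · θ^(−5) = θ^(−9) on θ ≥ max(4.1, 5.34) = 5.34.
This density is strictly decreasing in θ, so the posterior mode lies at the lower boundary of the support.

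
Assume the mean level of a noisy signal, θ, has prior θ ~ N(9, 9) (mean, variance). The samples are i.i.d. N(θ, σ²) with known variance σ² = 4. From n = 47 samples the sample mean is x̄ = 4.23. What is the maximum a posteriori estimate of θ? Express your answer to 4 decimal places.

n = 47, x̄ = 4.23.
For a Normal prior and Normal likelihood with known variance, the posterior is Normal; its mode equals its mean, the precision-weighted average.
Prior precision 1/σ₀² = 1/9; data precision n/σ² = 47/4 = 11.75.
θ̂ = ((1/9)·9 + 11.75·4.23) / (1/9 + 11.75) = 50.7025/(427/36) = 182529/42700 ≈ 4.2747.

θ̂_MAP = 4.2747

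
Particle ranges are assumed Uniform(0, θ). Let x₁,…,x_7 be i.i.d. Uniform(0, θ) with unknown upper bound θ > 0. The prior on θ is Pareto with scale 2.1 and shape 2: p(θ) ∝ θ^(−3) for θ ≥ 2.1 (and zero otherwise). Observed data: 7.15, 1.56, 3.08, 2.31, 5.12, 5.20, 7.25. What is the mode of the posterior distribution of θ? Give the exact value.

θ̂_MAP = 7.25

The Uniform(0, θ) likelihood is θ^(−n) for θ ≥ max(xᵢ), zero otherwise. Here max(xᵢ) = 7.25.
Posterior ∝ θ^(−3) · θ^(−7) = θ^(−10) on θ ≥ max(2.1, 7.25) = 7.25.
This density is strictly decreasing in θ, so the posterior mode lies at the lower boundary of the support.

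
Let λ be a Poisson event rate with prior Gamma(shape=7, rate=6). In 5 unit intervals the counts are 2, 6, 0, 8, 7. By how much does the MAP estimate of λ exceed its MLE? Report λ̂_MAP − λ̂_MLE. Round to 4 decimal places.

MAP − MLE = -1.9636

Σxᵢ = 23. Posterior is Gamma(30, 11); MAP = (30−1)/11 = 29/11 ≈ 2.63636.
MLE = x̄ = 23/5 ≈ 4.60000.
Difference = 29/11 − 23/5 = -108/55 ≈ -1.9636.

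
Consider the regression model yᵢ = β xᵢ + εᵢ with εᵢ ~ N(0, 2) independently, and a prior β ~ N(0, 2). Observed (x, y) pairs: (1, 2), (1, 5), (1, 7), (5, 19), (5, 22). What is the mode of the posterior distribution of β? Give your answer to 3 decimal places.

β̂_MAP = 4.056

log p(β | y) = −Σ(yᵢ − βxᵢ)²/(2·2) − β²/(2·2) + const.
Setting the derivative to zero: Σxᵢ(yᵢ − βxᵢ)/2 − β/2 = 0, so β = Σxᵢyᵢ / (Σxᵢ² + σ²/τ²).
Σxᵢyᵢ = 1·2 + 1·5 + 1·7 + 5·19 + 5·22 = 219; Σxᵢ² = 53; σ²/τ² = 1.
β̂_MAP = 219 / (53 + 1) = 219/54 ≈ 4.056.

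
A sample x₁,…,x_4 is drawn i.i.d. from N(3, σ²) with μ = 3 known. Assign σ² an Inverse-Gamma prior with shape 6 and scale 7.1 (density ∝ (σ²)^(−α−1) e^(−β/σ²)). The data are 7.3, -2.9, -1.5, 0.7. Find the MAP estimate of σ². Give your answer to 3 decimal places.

Sum of squared deviations about the known mean: SS = (7.3−3)² + (-2.9−3)² + (-1.5−3)² + (0.7−3)² = 78.84.
The Normal likelihood contributes (σ²)^(−n/2) exp(−SS/(2σ²)), so the posterior is Inverse-Gamma(α + n/2, β + SS/2) = Inverse-Gamma(8, 46.52).
The mode of Inverse-Gamma(a, b) is b/(a+1) = 46.52/9 ≈ 5.169.

σ̂²_MAP = 5.169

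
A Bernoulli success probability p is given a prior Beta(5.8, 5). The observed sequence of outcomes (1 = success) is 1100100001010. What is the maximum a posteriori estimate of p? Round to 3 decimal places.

p̂_MAP = 0.450

Prior: Beta(5.8, 5).
Data: 5 successes in 13 trials (from the sequence). The binomial likelihood contributes p^5(1−p)^8, so the posterior is Beta(5.8+5, 5+8) = Beta(10.8, 13).
For Beta(a, b) with a, b > 1 the mode is (a−1)/(a+b−2) = 9.8/21.8 ≈ 0.450.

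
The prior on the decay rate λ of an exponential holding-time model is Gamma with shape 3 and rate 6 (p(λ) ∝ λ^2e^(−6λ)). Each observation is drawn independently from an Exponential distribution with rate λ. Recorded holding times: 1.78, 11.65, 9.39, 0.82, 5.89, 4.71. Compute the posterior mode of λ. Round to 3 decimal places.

The Exponential(rate=λ) likelihood is ∝ λ^n e^(−λΣtᵢ). Here n = 6 and Σtᵢ = 1.78 + 11.65 + 9.39 + 0.82 + 5.89 + 4.71 = 34.24.
Posterior ∝ λ^2e^(−6λ) · λ^6e^(−34.24λ) = λ^8e^(−40.24λ), i.e. Gamma(9, 40.24).
Mode = (a−1)/b = 8/40.24 ≈ 0.199.

λ̂_MAP = 0.199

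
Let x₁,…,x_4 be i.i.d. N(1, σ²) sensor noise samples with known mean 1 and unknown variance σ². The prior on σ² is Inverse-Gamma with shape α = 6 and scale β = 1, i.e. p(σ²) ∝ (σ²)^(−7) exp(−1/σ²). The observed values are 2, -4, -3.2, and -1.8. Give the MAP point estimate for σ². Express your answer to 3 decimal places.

Sum of squared deviations about the known mean: SS = (2−1)² + (-4−1)² + (-3.2−1)² + (-1.8−1)² = 51.48.
The Normal likelihood contributes (σ²)^(−n/2) exp(−SS/(2σ²)), so the posterior is Inverse-Gamma(α + n/2, β + SS/2) = Inverse-Gamma(8, 26.74).
The mode of Inverse-Gamma(a, b) is b/(a+1) = 26.74/9 ≈ 2.971.

σ̂²_MAP = 2.971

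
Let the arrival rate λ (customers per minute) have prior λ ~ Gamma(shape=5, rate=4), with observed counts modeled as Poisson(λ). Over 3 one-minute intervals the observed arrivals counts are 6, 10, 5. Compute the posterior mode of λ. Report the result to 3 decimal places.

Σxᵢ = 6+10+5 = 21, with n = 3.
Posterior ∝ λ^4e^(−4λ) · λ^21e^(−3λ) = λ^25e^(−7λ), i.e. Gamma(shape=26, rate=7).
The mode of a Gamma(a, b) with a ≥ 1 (shape–rate) is (a−1)/b = 25/7 ≈ 3.571.

λ̂_MAP = 3.571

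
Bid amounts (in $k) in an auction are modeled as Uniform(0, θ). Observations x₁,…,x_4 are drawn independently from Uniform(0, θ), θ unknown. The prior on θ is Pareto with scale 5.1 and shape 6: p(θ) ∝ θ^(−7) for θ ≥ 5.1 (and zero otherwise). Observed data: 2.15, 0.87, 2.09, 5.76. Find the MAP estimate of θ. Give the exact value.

The Uniform(0, θ) likelihood is θ^(−n) for θ ≥ max(xᵢ), zero otherwise. Here max(xᵢ) = 5.76.
Posterior ∝ θ^(−7) · θ^(−4) = θ^(−11) on θ ≥ max(5.1, 5.76) = 5.76.
This density is strictly decreasing in θ, so the posterior mode lies at the lower boundary of the support.

θ̂_MAP = 5.76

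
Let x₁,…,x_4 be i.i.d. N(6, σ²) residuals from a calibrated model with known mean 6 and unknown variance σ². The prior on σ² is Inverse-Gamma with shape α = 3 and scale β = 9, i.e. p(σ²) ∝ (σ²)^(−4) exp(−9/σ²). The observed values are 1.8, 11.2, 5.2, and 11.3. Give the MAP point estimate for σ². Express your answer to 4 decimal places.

Sum of squared deviations about the known mean: SS = (1.8−6)² + (11.2−6)² + (5.2−6)² + (11.3−6)² = 73.41.
The Normal likelihood contributes (σ²)^(−n/2) exp(−SS/(2σ²)), so the posterior is Inverse-Gamma(α + n/2, β + SS/2) = Inverse-Gamma(5, 45.705).
The mode of Inverse-Gamma(a, b) is b/(a+1) = 45.705/6 ≈ 7.6175.

σ̂²_MAP = 7.6175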